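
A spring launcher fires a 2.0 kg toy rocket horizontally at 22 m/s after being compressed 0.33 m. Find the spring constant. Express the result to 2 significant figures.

½kx² = ½mv²
k = mv²/x² = (2.0)(22)²/(0.33)² = 8889 N/m

k = 8900 N/m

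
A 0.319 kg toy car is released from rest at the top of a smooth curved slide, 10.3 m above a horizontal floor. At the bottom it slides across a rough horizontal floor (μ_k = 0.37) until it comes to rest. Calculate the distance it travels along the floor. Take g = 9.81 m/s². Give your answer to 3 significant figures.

Energy at the top = energy at the end + work done against friction:
At rest all PE has been dissipated by friction: mgh = μ_k m g d
d = h/μ_k = 10.3/0.37 = 27.84 m

d = 27.8 m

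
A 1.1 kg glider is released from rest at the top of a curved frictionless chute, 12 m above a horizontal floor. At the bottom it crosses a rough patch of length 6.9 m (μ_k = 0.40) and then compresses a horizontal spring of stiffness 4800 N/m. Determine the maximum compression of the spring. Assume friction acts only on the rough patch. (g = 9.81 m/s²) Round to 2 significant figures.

Initial energy: E₁ = mgh = (1.1)(9.81)(12) = 129.49 J
Friction removes W_f = μ_k mg d = (0.40)(1.1)(9.81)(6.9) = 29.78 J
Energy reaching the spring: E = 129.49 − 29.78 = 99.709 J
At max compression ½kx² = E ⇒ x = √(2E/k) = √(2 × 99.709/4800) = 0.2038 m

x = 0.20 m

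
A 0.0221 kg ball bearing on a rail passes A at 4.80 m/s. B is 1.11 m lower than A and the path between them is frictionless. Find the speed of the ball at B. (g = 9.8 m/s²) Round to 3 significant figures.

Mechanical energy is conserved (no friction): ½mv₀² + mgh = ½mv²
v² = v₀² + 2gh = (4.80)² + 2(9.8)(1.11) = 44.796
v = √44.796 = 6.693 m/s

v = 6.69 m/s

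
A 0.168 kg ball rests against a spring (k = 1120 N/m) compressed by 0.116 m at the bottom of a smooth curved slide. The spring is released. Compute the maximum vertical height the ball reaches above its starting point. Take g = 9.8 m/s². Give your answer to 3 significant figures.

All spring PE becomes gravitational PE at the highest point: ½kx² = mgh
h = kx²/(2mg) = (1120)(0.116)²/(2 × 0.168 × 9.8) = 4.577 m

h = 4.58 m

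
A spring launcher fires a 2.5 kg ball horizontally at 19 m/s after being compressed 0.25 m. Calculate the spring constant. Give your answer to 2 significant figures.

Energy stored in the spring equals the launch KE: ½kx² = ½mv²
k = mv²/x² = (2.5)(19)²/(0.25)² = 14440 N/m

k = 14000 N/m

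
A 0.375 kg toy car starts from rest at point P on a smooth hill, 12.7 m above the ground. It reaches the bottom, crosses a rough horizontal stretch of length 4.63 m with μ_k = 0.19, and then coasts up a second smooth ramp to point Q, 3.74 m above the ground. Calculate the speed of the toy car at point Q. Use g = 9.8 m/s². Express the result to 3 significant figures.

v = 12.6 m/s

Energy at P: mgh₁ = (0.375)(9.8)(12.7) = 46.672 J
Friction loss: W_f = μ_k mg d = 3.233 J
At Q: ½mv² + mgh₂ = mgh₁ − W_f
½mv² = 46.672 − 3.233 − 13.745 = 29.695 J
v = √(2 × 29.695/0.375) = 12.58 m/s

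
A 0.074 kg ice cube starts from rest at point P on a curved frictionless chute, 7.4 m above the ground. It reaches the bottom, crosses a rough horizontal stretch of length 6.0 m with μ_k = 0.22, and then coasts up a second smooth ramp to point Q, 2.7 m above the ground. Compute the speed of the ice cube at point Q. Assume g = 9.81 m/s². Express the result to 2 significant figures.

Energy at P: mgh₁ = (0.074)(9.81)(7.4) = 5.3720 J
Friction loss: W_f = μ_k mg d = 0.9582 J
At Q: ½mv² + mgh₂ = mgh₁ − W_f
½mv² = 5.3720 − 0.9582 − 1.9600 = 2.4537 J
v = √(2 × 2.4537/0.074) = 8.143 m/s

v = 8.1 m/s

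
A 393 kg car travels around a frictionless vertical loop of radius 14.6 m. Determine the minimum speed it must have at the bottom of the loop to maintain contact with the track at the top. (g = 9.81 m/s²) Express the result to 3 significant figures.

At the top: mg = mv_top²/r ⇒ v_top² = gr = 143.2 m²/s²
Energy from bottom to top (height 2r): ½mv_bot² = ½mv_top² + mg(2r)
v_bot² = gr + 4gr = 5gr = 716.1
v_bot = √(5gr) = 26.76 m/s

v = 26.8 m/s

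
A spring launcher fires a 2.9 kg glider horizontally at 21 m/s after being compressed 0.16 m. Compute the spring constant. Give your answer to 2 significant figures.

½kx² = ½mv²
k = mv²/x² = (2.9)(21)²/(0.16)² = 49957 N/m

k = 50000 N/m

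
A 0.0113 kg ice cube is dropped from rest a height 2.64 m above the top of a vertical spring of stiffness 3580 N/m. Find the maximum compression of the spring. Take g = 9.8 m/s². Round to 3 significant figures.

Measuring PE from the top of the relaxed spring, at max compression the cube has dropped H + x with zero KE, so:
mg(H + x) = ½kx²
½(3580)x² − (0.0113)(9.8)x − (0.0113)(9.8)(2.64) = 0
1790x² − 0.1107x − 0.2924 = 0
x = [0.1107 + √(0.01226 + 2093.3)]/(2 × 1790) = 0.01281 m

x = 0.0128 m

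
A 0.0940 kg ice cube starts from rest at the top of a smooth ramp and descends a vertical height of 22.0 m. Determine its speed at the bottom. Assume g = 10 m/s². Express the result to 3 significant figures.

Equating total energy at the two states: mgh = ½mv²
v = √(2gh) = √(2 × 10 × 22.0) = √440.00 = 20.98 m/s

v = 21.0 m/s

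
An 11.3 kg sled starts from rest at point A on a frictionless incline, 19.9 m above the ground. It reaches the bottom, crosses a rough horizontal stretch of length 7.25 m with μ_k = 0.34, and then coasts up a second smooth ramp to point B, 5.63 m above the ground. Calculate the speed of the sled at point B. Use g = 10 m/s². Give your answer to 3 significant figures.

v = 15.4 m/s

Energy at A: mgh₁ = (11.3)(10)(19.9) = 2248.7 J
Friction loss: W_f = μ_k mg d = 278.5 J
At B: ½mv² + mgh₂ = mgh₁ − W_f
½mv² = 2248.7 − 278.5 − 636.19 = 1334.0 J
v = √(2 × 1334.0/11.3) = 15.37 m/s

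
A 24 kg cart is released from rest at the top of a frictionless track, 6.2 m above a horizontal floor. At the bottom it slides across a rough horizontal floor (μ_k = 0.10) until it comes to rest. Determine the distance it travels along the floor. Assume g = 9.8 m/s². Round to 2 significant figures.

Applying the work–energy principle:
At rest all PE has been dissipated by friction: mgh = μ_k m g d
d = h/μ_k = 6.2/0.10 = 62.00 m

d = 62 m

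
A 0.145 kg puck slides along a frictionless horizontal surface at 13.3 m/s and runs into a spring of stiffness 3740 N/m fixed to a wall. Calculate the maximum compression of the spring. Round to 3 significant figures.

x = 0.0828 m

All KE is stored as spring PE at maximum compression: ½mv² = ½kx²
x = v√(m/k) = 13.3 × √(0.145/3740) = 0.08281 m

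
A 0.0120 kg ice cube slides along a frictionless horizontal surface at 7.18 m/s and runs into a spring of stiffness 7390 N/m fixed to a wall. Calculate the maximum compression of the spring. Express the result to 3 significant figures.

x = 0.00915 m

Conservation of energy between contact and max compression: ½mv² = ½kx²
x = v√(m/k) = 7.18 × √(0.0120/7390) = 0.009149 m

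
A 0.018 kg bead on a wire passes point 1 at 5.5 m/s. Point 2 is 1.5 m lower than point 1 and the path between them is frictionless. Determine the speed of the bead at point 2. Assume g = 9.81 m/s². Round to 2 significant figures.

By conservation of mechanical energy, ½mv₀² + mgh = ½mv²
v² = v₀² + 2gh = (5.5)² + 2(9.81)(1.5) = 59.680
v = √59.680 = 7.725 m/s

v = 7.7 m/s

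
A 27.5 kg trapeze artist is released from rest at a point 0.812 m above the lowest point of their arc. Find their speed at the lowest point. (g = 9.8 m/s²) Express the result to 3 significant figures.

By conservation of mechanical energy, mgh = ½mv²
The mass cancels from both sides.
v = √(2gh) = √(2 × 9.8 × 0.812) = √15.915 = 3.989 m/s

v = 3.99 m/s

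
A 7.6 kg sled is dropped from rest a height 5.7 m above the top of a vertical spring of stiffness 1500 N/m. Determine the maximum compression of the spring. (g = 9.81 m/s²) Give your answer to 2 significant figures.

Take the reference level at the top of the uncompressed spring. At max compression the sled has fallen H + x and is momentarily at rest:
mg(H + x) = ½kx²
½(1500)x² − (7.6)(9.81)x − (7.6)(9.81)(5.7) = 0
750.0x² − 74.56x − 425.0 = 0
x = [74.56 + √(5559 + 1.2749e+06)]/(2 × 750.0) = 0.8041 m

x = 0.80 m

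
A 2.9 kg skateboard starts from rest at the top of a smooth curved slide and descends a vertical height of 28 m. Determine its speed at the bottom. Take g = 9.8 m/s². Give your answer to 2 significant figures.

By conservation of mechanical energy, mgh = ½mv²
v = √(2gh) = √(2 × 9.8 × 28) = √548.80 = 23.43 m/s

v = 23 m/s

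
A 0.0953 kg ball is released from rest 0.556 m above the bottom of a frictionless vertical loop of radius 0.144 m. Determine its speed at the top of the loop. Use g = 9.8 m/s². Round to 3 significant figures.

v = 2.29 m/s

Energy conservation: mgh = ½mv_top² + mg(2r)
v_top² = 2g(h − 2r) = 2(9.8)(0.556 − 0.2880) = 5.253
v_top = 2.292 m/s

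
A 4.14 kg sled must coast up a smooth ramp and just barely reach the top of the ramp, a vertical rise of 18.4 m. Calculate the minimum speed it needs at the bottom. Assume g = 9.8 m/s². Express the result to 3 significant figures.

At the top it is momentarily at rest, so all KE converts to PE: ½mv² = mgh
v = √(2gh) = √(2 × 9.8 × 18.4) = 18.99 m/s

v = 19.0 m/s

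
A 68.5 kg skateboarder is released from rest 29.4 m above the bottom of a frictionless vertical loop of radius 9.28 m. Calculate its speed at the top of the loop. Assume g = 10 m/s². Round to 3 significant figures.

Energy conservation: mgh = ½mv_top² + mg(2r)
v_top² = 2g(h − 2r) = 2(10)(29.4 − 18.56) = 216.8
v_top = 14.72 m/s

v = 14.7 m/s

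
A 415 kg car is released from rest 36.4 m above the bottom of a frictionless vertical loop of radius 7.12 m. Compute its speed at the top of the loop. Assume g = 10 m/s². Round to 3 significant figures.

Energy conservation: mgh = ½mv_top² + mg(2r)
v_top² = 2g(h − 2r) = 2(10)(36.4 − 14.24) = 443.2
v_top = 21.05 m/s

v = 21.1 m/s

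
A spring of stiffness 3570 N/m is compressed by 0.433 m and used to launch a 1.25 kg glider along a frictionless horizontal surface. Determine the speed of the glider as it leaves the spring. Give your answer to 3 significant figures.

The glider leaves the spring when the spring is at natural length, so ½kx² = ½mv²
v = x√(k/m) = 0.433 × √(3570/1.25) = 23.14 m/s

v = 23.1 m/s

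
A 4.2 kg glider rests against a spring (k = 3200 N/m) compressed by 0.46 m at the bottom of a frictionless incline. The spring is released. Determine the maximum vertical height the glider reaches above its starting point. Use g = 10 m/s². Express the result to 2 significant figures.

Energy conservation from release to the highest point: ½kx² = mgh
h = kx²/(2mg) = (3200)(0.46)²/(2 × 4.2 × 10) = 8.061 m

h = 8.1 m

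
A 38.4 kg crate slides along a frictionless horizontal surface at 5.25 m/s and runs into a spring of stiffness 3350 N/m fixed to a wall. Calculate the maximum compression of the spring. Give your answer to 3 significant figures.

x = 0.562 m

Conservation of energy between contact and max compression: ½mv² = ½kx²
x = v√(m/k) = 5.25 × √(38.4/3350) = 0.5621 m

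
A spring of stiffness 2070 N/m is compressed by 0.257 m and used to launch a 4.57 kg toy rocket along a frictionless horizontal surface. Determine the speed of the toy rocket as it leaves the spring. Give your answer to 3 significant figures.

The toy rocket leaves the spring when the spring is at natural length, so ½kx² = ½mv²
v = x√(k/m) = 0.257 × √(2070/4.57) = 5.470 m/s

v = 5.47 m/s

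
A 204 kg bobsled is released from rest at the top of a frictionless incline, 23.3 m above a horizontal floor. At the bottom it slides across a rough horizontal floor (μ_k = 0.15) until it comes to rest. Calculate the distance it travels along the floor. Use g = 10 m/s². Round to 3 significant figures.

d = 155 m

Energy bookkeeping (friction removes W_f = μ_k N d):
At rest all PE has been dissipated by friction: mgh = μ_k m g d
d = h/μ_k = 23.3/0.15 = 155.3 m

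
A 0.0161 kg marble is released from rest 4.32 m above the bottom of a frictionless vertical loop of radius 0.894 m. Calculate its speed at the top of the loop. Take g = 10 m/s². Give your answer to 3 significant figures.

Energy conservation: mgh = ½mv_top² + mg(2r)
v_top² = 2g(h − 2r) = 2(10)(4.32 − 1.788) = 50.64
v_top = 7.116 m/s

v = 7.12 m/s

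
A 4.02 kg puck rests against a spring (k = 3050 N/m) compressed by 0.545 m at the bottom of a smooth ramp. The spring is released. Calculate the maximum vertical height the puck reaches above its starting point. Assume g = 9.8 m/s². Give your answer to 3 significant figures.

At maximum height the puck is at rest, so ½kx² = mgh
h = kx²/(2mg) = (3050)(0.545)²/(2 × 4.02 × 9.8) = 11.50 m

h = 11.5 m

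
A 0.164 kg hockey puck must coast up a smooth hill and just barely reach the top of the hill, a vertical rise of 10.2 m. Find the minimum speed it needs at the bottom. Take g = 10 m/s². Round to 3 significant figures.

v = 14.3 m/s

At the top it is momentarily at rest, so all KE converts to PE: ½mv² = mgh
v = √(2gh) = √(2 × 10 × 10.2) = 14.28 m/s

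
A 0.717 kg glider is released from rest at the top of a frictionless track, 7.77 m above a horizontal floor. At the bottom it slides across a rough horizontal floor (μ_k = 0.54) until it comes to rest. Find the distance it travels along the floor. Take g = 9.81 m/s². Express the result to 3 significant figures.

d = 14.4 m

Applying the work–energy principle:
At rest all PE has been dissipated by friction: mgh = μ_k m g d
d = h/μ_k = 7.77/0.54 = 14.39 m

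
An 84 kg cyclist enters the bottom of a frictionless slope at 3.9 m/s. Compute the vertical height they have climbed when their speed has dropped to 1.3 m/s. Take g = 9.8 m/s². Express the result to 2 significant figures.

h = 0.69 m

Energy balance between the two points: ½mv₁² = ½mv₂² + mgh
h = (v₁² − v₂²)/(2g) = (3.9² − 1.3²)/(2 × 9.8) = 0.6898 m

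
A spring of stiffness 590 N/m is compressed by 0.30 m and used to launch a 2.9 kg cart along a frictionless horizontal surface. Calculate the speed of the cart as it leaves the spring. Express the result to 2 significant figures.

Spring PE converts entirely to kinetic energy: ½kx² = ½mv²
v = x√(k/m) = 0.30 × √(590/2.9) = 4.279 m/s

v = 4.3 m/s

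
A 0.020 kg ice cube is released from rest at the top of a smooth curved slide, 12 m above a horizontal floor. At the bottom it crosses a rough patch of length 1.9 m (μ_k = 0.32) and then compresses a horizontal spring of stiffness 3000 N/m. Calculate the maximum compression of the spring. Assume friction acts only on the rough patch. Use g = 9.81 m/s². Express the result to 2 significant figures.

x = 0.039 m

Initial energy: E₁ = mgh = (0.020)(9.81)(12) = 2.3544 J
Friction removes W_f = μ_k mg d = (0.32)(0.020)(9.81)(1.9) = 0.1193 J
Energy reaching the spring: E = 2.3544 − 0.1193 = 2.2351 J
At max compression ½kx² = E ⇒ x = √(2E/k) = √(2 × 2.2351/3000) = 0.03860 m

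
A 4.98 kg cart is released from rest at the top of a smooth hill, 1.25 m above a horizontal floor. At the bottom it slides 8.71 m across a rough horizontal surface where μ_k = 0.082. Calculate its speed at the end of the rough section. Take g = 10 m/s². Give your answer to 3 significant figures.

v = 3.27 m/s

Energy bookkeeping (friction removes W_f = μ_k N d):
mgh = ½mv² + μ_k m g d
W_f = μ_k mg d = (0.082)(4.98)(10)(8.71) = 35.57 J
½mv² = mgh − W_f = 62.250 − 35.57 = 26.682 J
v = √(2 × 26.682/4.98) = 3.273 m/s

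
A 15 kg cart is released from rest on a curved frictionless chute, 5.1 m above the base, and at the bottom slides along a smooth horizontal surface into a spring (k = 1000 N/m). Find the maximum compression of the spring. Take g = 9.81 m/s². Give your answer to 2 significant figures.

x = 1.2 m

At max compression the cart is momentarily at rest: mgh = ½kx²
x = √(2mgh/k) = √(2 × 15 × 9.81 × 5.1 / 1000) = 1.225 m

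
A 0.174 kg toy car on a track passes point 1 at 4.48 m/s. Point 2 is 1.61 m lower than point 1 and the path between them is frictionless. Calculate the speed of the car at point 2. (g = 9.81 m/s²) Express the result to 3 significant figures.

v = 7.19 m/s

Equating total energy at the two states: ½mv₀² + mgh = ½mv²
v² = v₀² + 2gh = (4.48)² + 2(9.81)(1.61) = 51.659
v = √51.659 = 7.187 m/s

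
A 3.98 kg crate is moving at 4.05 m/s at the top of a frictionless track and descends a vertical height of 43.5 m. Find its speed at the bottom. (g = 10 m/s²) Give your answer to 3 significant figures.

By conservation of mechanical energy, ½mv₀² + mgh = ½mv²
The mass cancels from both sides.
v² = v₀² + 2gh = (4.05)² + 2(10)(43.5) = 886.40
v = √886.40 = 29.77 m/s

v = 29.8 m/s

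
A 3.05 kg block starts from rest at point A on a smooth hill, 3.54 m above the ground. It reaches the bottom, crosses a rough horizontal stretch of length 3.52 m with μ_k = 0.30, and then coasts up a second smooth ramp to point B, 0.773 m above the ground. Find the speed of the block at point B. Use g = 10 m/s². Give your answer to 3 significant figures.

v = 5.85 m/s

Energy at A: mgh₁ = (3.05)(10)(3.54) = 107.97 J
Friction loss: W_f = μ_k mg d = 32.21 J
At B: ½mv² + mgh₂ = mgh₁ − W_f
½mv² = 107.97 − 32.21 − 23.576 = 52.185 J
v = √(2 × 52.185/3.05) = 5.850 m/s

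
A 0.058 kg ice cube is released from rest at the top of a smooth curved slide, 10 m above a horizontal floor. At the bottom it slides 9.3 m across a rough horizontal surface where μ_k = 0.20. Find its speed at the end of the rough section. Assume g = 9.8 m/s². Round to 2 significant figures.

Energy bookkeeping (friction removes W_f = μ_k N d):
mgh = ½mv² + μ_k m g d
W_f = μ_k mg d = (0.20)(0.058)(9.8)(9.3) = 1.057 J
½mv² = mgh − W_f = 5.6840 − 1.057 = 4.6268 J
v = √(2 × 4.6268/0.058) = 12.63 m/s

v = 13 m/s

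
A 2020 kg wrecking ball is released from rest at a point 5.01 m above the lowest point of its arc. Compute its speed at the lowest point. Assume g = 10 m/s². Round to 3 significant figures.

Equating total energy at the two states: mgh = ½mv²
v = √(2gh) = √(2 × 10 × 5.01) = √100.20 = 10.01 m/s

v = 10.0 m/s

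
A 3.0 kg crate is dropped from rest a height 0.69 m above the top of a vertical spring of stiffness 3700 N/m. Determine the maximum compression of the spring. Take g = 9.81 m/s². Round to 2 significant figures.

x = 0.11 m

Measuring PE from the top of the relaxed spring, at max compression the crate has dropped H + x with zero KE, so:
mg(H + x) = ½kx²
½(3700)x² − (3.0)(9.81)x − (3.0)(9.81)(0.69) = 0
1850x² − 29.43x − 20.31 = 0
x = [29.43 + √(866.1 + 150270)]/(2 × 1850) = 0.1130 m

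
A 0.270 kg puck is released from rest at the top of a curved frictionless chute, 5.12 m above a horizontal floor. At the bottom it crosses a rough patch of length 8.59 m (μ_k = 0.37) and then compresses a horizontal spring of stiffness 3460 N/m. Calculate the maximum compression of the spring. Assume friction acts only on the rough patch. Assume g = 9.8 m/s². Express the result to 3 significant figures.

x = 0.0545 m

Initial energy: E₁ = mgh = (0.270)(9.8)(5.12) = 13.548 J
Friction removes W_f = μ_k mg d = (0.37)(0.270)(9.8)(8.59) = 8.410 J
Energy reaching the spring: E = 13.548 − 8.410 = 5.1377 J
At max compression ½kx² = E ⇒ x = √(2E/k) = √(2 × 5.1377/3460) = 0.05450 m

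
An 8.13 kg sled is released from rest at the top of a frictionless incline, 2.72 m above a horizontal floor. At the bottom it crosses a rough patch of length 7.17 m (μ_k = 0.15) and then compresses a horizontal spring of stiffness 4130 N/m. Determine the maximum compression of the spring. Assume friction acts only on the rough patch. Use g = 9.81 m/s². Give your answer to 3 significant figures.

x = 0.252 m

Initial energy: E₁ = mgh = (8.13)(9.81)(2.72) = 216.93 J
Friction removes W_f = μ_k mg d = (0.15)(8.13)(9.81)(7.17) = 85.78 J
Energy reaching the spring: E = 216.93 − 85.78 = 131.16 J
At max compression ½kx² = E ⇒ x = √(2E/k) = √(2 × 131.16/4130) = 0.2520 m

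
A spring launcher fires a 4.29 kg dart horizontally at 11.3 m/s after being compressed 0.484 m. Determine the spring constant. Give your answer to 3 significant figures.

k = 2340 N/m

½kx² = ½mv²
k = mv²/x² = (4.29)(11.3)²/(0.484)² = 2338 N/m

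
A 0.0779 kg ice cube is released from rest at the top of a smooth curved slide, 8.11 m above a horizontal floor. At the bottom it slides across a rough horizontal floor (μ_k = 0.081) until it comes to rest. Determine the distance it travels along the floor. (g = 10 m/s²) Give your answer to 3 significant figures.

Energy at the top = energy at the end + work done against friction:
At rest all PE has been dissipated by friction: mgh = μ_k m g d
d = h/μ_k = 8.11/0.081 = 100.1 m

d = 100 m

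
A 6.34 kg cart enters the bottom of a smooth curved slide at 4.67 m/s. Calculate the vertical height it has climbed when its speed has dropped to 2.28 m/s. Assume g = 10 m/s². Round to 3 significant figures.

h = 0.831 m

Conservation of energy: ½mv₁² = ½mv₂² + mgh
h = (v₁² − v₂²)/(2g) = (4.67² − 2.28²)/(2 × 10) = 0.8305 m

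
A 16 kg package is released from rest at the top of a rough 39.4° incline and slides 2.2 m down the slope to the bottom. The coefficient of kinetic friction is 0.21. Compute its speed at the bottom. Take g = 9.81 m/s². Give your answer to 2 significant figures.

v = 4.5 m/s

Taking the bottom as reference, mgh = ½mv² + μ_k N L with h = L sinθ, N = mg cosθ:
mgh = mgL sinθ = (16)(9.81)(2.2)sin39.4° = 219.18 J
W_f = μ_k mg cosθ · L = (0.21)(16)(9.81)cos39.4°·2.2 = 56.04 J
½mv² = 219.18 − 56.04 = 163.14 J
v = √(2 × 163.14/16) = 4.516 m/s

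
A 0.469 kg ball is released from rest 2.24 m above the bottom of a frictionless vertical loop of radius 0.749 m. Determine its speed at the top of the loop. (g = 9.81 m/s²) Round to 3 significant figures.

v = 3.82 m/s

Energy conservation: mgh = ½mv_top² + mg(2r)
v_top² = 2g(h − 2r) = 2(9.81)(2.24 − 1.498) = 14.56
v_top = 3.815 m/s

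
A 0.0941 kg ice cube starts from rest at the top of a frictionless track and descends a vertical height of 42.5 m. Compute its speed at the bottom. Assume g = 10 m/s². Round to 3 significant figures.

Energy conservation between the two points: mgh = ½mv²
The mass cancels from both sides.
v = √(2gh) = √(2 × 10 × 42.5) = √850.00 = 29.15 m/s

v = 29.2 m/s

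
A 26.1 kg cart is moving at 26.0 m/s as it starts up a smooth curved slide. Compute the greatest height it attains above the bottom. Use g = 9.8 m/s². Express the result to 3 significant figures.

h = 34.5 m

Setting KE at the bottom equal to PE gained: ½mv² = mgh
h = v²/(2g) = 26.0²/(2 × 9.8) = 34.49 m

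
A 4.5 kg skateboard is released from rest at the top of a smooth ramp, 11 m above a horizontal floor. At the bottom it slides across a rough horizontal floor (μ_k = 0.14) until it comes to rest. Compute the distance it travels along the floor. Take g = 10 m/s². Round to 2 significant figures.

Energy at the top = energy at the end + work done against friction:
At rest all PE has been dissipated by friction: mgh = μ_k m g d
d = h/μ_k = 11/0.14 = 78.57 m

d = 79 m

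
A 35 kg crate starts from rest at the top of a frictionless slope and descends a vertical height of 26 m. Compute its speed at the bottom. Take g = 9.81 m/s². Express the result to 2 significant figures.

By conservation of mechanical energy, mgh = ½mv²
v = √(2gh) = √(2 × 9.81 × 26) = √510.12 = 22.59 m/s

v = 23 m/s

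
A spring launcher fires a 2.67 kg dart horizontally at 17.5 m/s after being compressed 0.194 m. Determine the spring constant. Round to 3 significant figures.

½kx² = ½mv²
k = mv²/x² = (2.67)(17.5)²/(0.194)² = 21726 N/m

k = 21700 N/m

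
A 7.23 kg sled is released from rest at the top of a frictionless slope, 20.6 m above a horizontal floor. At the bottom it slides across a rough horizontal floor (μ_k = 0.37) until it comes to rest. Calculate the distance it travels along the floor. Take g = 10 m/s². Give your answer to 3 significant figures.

Energy bookkeeping (friction removes W_f = μ_k N d):
At rest all PE has been dissipated by friction: mgh = μ_k m g d
d = h/μ_k = 20.6/0.37 = 55.68 m

d = 55.7 m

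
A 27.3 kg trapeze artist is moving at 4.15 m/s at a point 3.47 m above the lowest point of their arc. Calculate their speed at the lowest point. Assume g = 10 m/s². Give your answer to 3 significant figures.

Energy conservation between the two points: ½mv₀² + mgh = ½mv²
v² = v₀² + 2gh = (4.15)² + 2(10)(3.47) = 86.623
v = √86.623 = 9.307 m/s

v = 9.31 m/s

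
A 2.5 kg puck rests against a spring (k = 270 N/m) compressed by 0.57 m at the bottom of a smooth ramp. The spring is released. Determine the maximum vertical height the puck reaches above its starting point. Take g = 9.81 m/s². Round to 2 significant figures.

h = 1.8 m

At maximum height the puck is at rest, so ½kx² = mgh
h = kx²/(2mg) = (270)(0.57)²/(2 × 2.5 × 9.81) = 1.788 m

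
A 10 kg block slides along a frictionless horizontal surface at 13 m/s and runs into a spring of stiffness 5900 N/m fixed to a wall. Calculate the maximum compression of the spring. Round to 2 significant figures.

x = 0.54 m

At max compression the block is momentarily at rest: ½mv² = ½kx²
x = v√(m/k) = 13 × √(10/5900) = 0.5352 m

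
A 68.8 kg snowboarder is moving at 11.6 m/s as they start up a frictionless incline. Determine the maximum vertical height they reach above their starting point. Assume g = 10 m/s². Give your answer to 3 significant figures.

h = 6.73 m

By energy conservation, ½mv² = mgh
h = v²/(2g) = 11.6²/(2 × 10) = 6.728 m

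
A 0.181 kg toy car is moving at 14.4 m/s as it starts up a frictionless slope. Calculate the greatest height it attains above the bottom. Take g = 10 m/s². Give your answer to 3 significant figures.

Setting KE at the bottom equal to PE gained: ½mv² = mgh
h = v²/(2g) = 14.4²/(2 × 10) = 10.37 m

h = 10.4 m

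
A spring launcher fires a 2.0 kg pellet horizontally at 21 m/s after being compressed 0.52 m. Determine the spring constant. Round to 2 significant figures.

k = 3300 N/m

½kx² = ½mv²
k = mv²/x² = (2.0)(21)²/(0.52)² = 3262 N/m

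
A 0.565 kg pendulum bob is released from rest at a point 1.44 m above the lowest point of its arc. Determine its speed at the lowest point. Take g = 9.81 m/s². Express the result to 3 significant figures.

Mechanical energy is conserved (no friction): mgh = ½mv²
The mass cancels from both sides.
v = √(2gh) = √(2 × 9.81 × 1.44) = √28.253 = 5.315 m/s

v = 5.32 m/s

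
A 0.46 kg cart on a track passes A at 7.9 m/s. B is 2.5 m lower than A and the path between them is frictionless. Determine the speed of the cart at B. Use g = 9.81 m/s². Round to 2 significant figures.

v = 11 m/s

Equating total energy at the two states: ½mv₀² + mgh = ½mv²
v² = v₀² + 2gh = (7.9)² + 2(9.81)(2.5) = 111.46
v = √111.46 = 10.56 m/s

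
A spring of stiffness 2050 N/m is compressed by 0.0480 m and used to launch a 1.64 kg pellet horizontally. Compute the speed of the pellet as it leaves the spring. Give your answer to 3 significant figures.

Spring PE converts entirely to kinetic energy: ½kx² = ½mv²
v = x√(k/m) = 0.0480 × √(2050/1.64) = 1.697 m/s

v = 1.70 m/s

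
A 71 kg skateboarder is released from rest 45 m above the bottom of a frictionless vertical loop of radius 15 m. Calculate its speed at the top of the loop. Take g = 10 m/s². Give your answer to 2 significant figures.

Energy conservation: mgh = ½mv_top² + mg(2r)
v_top² = 2g(h − 2r) = 2(10)(45 − 30.00) = 300.0
v_top = 17.32 m/s

v = 17 m/s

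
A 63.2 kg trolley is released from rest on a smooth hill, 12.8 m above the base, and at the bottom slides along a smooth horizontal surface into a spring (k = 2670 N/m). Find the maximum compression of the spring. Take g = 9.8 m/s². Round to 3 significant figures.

At max compression the trolley is momentarily at rest: mgh = ½kx²
x = √(2mgh/k) = √(2 × 63.2 × 9.8 × 12.8 / 2670) = 2.437 m

x = 2.44 m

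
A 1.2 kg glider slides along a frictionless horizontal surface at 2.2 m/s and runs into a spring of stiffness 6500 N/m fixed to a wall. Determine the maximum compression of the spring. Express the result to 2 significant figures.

x = 0.030 m

All KE is stored as spring PE at maximum compression: ½mv² = ½kx²
x = v√(m/k) = 2.2 × √(1.2/6500) = 0.02989 m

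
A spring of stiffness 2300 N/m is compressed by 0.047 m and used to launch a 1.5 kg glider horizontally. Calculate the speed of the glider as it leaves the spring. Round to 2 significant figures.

v = 1.8 m/s

Conservation of energy: ½kx² = ½mv²
v = x√(k/m) = 0.047 × √(2300/1.5) = 1.840 m/s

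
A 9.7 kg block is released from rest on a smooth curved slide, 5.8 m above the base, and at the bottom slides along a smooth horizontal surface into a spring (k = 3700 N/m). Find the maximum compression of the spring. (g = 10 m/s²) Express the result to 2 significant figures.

x = 0.55 m

Gravitational PE at the top equals spring PE at max compression: mgh = ½kx²
x = √(2mgh/k) = √(2 × 9.7 × 10 × 5.8 / 3700) = 0.5515 m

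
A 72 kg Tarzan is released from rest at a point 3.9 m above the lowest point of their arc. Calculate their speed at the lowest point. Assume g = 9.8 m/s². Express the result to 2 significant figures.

Energy conservation between the two points: mgh = ½mv²
v = √(2gh) = √(2 × 9.8 × 3.9) = √76.440 = 8.743 m/s

v = 8.7 m/s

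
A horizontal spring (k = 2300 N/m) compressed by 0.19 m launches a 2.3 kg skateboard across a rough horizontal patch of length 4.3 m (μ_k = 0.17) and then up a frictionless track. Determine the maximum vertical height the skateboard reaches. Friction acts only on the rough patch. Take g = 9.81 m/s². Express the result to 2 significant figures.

h = 1.1 m

Spring energy: E₀ = ½kx² = ½(2300)(0.19)² = 41.515 J
Friction: W_f = μ_k mg d = (0.17)(2.3)(9.81)(4.3) = 16.49 J
Energy at base of ramp: E = 41.515 − 16.49 = 25.021 J
At max height all remaining energy is PE: mgh = E ⇒ h = E/(mg) = 25.021/(2.3 × 9.81) = 1.109 m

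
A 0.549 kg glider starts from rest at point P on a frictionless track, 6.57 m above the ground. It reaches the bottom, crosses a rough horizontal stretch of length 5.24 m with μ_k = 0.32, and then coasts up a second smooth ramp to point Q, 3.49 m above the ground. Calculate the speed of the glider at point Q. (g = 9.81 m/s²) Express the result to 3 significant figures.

v = 5.25 m/s

Energy at P: mgh₁ = (0.549)(9.81)(6.57) = 35.384 J
Friction loss: W_f = μ_k mg d = 9.031 J
At Q: ½mv² + mgh₂ = mgh₁ − W_f
½mv² = 35.384 − 9.031 − 18.796 = 7.5572 J
v = √(2 × 7.5572/0.549) = 5.247 m/s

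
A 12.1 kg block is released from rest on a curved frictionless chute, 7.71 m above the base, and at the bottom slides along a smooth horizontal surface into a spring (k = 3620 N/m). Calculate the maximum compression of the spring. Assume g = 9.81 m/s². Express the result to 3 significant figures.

Gravitational PE at the top equals spring PE at max compression: mgh = ½kx²
x = √(2mgh/k) = √(2 × 12.1 × 9.81 × 7.71 / 3620) = 0.7111 m

x = 0.711 m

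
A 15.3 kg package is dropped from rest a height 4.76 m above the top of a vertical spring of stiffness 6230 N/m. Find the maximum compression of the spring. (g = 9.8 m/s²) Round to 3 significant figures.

Take the reference level at the top of the uncompressed spring. At max compression the package has fallen H + x and is momentarily at rest:
mg(H + x) = ½kx²
½(6230)x² − (15.3)(9.8)x − (15.3)(9.8)(4.76) = 0
3115x² − 149.9x − 713.7 = 0
x = [149.9 + √(22482 + 8.8929e+06)]/(2 × 3115) = 0.5033 m

x = 0.503 m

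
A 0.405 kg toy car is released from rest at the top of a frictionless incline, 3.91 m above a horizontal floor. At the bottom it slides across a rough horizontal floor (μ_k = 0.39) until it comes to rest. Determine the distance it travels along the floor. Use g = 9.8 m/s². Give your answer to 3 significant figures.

Applying the work–energy principle:
At rest all PE has been dissipated by friction: mgh = μ_k m g d
d = h/μ_k = 3.91/0.39 = 10.03 m

d = 10.0 m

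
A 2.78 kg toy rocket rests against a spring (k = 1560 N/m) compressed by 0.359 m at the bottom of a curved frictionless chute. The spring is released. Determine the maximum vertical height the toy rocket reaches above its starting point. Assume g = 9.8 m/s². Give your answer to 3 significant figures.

h = 3.69 m

All spring PE becomes gravitational PE at the highest point: ½kx² = mgh
h = kx²/(2mg) = (1560)(0.359)²/(2 × 2.78 × 9.8) = 3.690 m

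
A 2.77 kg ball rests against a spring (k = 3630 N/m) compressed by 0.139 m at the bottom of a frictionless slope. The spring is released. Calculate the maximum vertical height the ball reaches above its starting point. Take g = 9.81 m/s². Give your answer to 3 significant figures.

h = 1.29 m

All spring PE becomes gravitational PE at the highest point: ½kx² = mgh
h = kx²/(2mg) = (3630)(0.139)²/(2 × 2.77 × 9.81) = 1.290 m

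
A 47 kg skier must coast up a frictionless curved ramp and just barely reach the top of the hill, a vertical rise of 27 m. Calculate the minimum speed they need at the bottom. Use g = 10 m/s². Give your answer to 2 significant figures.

At the top they are momentarily at rest, so all KE converts to PE: ½mv² = mgh
v = √(2gh) = √(2 × 10 × 27) = 23.24 m/s

v = 23 m/s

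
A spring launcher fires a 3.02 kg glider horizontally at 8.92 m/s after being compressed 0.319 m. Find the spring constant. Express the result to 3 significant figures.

k = 2360 N/m

Spring PE at full compression equals KE at release: ½kx² = ½mv²
k = mv²/x² = (3.02)(8.92)²/(0.319)² = 2361 N/m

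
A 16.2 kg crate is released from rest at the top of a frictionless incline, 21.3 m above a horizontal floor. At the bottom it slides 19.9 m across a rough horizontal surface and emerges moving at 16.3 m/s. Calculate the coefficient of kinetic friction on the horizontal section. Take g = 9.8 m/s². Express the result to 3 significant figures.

μ_k = 0.389

Energy at the top = energy at the end + work done against friction:
mgh = ½mv² + μ_k m g d
mgh = 3381.6 J; ½mv² = 2152.1 J
W_f = 3381.6 − 2152.1 = 1229 J
μ_k = W_f/(mg·d) = 1229/(158.8 × 19.9) = 0.3892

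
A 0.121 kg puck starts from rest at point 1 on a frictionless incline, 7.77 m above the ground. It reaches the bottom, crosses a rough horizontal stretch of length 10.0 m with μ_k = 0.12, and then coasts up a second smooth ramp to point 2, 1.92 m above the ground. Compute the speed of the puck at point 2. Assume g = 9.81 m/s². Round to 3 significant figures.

v = 9.55 m/s

Energy at 1: mgh₁ = (0.121)(9.81)(7.77) = 9.2231 J
Friction loss: W_f = μ_k mg d = 1.424 J
At 2: ½mv² + mgh₂ = mgh₁ − W_f
½mv² = 9.2231 − 1.424 − 2.2791 = 5.5196 J
v = √(2 × 5.5196/0.121) = 9.552 m/s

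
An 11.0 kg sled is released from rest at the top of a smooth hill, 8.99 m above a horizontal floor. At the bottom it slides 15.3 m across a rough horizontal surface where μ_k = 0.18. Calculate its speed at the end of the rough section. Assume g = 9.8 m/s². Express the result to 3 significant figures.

Applying the work–energy principle:
mgh = ½mv² + μ_k m g d
W_f = μ_k mg d = (0.18)(11.0)(9.8)(15.3) = 296.9 J
½mv² = mgh − W_f = 969.12 − 296.9 = 672.24 J
v = √(2 × 672.24/11.0) = 11.06 m/s

v = 11.1 m/s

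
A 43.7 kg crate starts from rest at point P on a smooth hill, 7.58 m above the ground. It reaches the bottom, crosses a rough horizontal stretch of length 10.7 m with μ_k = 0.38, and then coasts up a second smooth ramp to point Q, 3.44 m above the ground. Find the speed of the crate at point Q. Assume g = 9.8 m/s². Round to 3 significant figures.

v = 1.20 m/s

Energy at P: mgh₁ = (43.7)(9.8)(7.58) = 3246.2 J
Friction loss: W_f = μ_k mg d = 1741 J
At Q: ½mv² + mgh₂ = mgh₁ − W_f
½mv² = 3246.2 − 1741 − 1473.2 = 31.691 J
v = √(2 × 31.691/43.7) = 1.204 m/s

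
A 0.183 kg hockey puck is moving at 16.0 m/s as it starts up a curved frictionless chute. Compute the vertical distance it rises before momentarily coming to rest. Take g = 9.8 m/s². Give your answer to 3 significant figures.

h = 13.1 m

Setting KE at the bottom equal to PE gained: ½mv² = mgh
h = v²/(2g) = 16.0²/(2 × 9.8) = 13.06 m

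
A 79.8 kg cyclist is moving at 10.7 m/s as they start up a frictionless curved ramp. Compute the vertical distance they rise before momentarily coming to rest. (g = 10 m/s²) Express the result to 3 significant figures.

h = 5.72 m

Setting KE at the bottom equal to PE gained: ½mv² = mgh
h = v²/(2g) = 10.7²/(2 × 10) = 5.724 m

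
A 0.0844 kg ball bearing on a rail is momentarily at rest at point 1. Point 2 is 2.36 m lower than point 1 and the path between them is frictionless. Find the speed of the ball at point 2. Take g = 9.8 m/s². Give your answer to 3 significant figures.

Mechanical energy is conserved (no friction): mgh = ½mv²
v = √(2gh) = √(2 × 9.8 × 2.36) = √46.256 = 6.801 m/s

v = 6.80 m/s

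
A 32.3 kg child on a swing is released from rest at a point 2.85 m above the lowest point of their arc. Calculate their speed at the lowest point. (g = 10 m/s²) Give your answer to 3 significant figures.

Equating total energy at the two states: mgh = ½mv²
v = √(2gh) = √(2 × 10 × 2.85) = √57.000 = 7.550 m/s

v = 7.55 m/s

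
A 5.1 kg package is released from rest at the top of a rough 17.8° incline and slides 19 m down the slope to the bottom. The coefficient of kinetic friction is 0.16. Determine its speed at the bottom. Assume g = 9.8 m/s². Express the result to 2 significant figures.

v = 7.6 m/s

Work–energy: mg(L sinθ) − μ_k(mg cosθ)L = ½mv²
mgh = mgL sinθ = (5.1)(9.8)(19)sin17.8° = 290.29 J
W_f = μ_k mg cosθ · L = (0.16)(5.1)(9.8)cos17.8°·19 = 144.7 J
½mv² = 290.29 − 144.7 = 145.63 J
v = √(2 × 145.63/5.1) = 7.557 m/s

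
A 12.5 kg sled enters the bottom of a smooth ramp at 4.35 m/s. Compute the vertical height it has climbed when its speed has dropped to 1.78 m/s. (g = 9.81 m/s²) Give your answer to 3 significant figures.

Energy balance between the two points: ½mv₁² = ½mv₂² + mgh
h = (v₁² − v₂²)/(2g) = (4.35² − 1.78²)/(2 × 9.81) = 0.8030 m

h = 0.803 m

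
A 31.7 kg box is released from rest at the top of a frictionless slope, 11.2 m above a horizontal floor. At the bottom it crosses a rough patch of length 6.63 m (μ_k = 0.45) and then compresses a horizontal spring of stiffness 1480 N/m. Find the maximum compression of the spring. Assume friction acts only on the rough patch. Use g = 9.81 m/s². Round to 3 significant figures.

Initial energy: E₁ = mgh = (31.7)(9.81)(11.2) = 3482.9 J
Friction removes W_f = μ_k mg d = (0.45)(31.7)(9.81)(6.63) = 927.8 J
Energy reaching the spring: E = 3482.9 − 927.8 = 2555.1 J
At max compression ½kx² = E ⇒ x = √(2E/k) = √(2 × 2555.1/1480) = 1.858 m

x = 1.86 m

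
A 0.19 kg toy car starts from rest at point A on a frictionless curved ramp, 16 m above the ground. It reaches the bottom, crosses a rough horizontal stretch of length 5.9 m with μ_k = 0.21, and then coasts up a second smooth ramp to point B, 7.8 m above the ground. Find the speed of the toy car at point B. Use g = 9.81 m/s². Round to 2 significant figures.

Energy at A: mgh₁ = (0.19)(9.81)(16) = 29.822 J
Friction loss: W_f = μ_k mg d = 2.309 J
At B: ½mv² + mgh₂ = mgh₁ − W_f
½mv² = 29.822 − 2.309 − 14.538 = 12.975 J
v = √(2 × 12.975/0.19) = 11.69 m/s

v = 12 m/s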